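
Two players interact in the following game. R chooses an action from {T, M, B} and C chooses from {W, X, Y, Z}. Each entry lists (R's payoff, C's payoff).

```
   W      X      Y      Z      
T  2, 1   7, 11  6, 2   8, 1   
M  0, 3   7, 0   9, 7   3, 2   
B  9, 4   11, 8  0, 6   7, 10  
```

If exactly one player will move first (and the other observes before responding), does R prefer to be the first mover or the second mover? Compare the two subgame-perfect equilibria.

If R leads: C's best replies are T→X, M→Y, B→Z; R's induced payoffs 7, 9, 7; outcome (M, Y), payoffs (9, 7).
If C leads: R's best replies are W→B, X→B, Y→M, Z→T; C's induced payoffs 4, 8, 7, 1; outcome (B, X), payoffs (11, 8).
R gets 9 moving first and 11 moving second, so R prefers to move second.

second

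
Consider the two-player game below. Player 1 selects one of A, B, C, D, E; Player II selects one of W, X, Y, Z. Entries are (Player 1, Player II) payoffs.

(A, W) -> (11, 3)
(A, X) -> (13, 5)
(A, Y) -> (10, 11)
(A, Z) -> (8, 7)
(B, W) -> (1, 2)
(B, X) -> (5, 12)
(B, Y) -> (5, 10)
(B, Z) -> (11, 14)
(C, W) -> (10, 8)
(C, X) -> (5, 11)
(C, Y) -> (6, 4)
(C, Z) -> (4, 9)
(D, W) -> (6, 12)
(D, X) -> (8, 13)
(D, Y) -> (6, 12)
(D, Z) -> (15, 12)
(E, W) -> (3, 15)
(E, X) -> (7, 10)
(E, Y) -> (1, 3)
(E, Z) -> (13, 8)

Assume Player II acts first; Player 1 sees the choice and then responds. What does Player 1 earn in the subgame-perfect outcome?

15

Solve by backward induction (Player II leads).
- W: Player 1 compares 11, 1, 10, 6, 3 and picks A; Player II would get 3.
- X: Player 1 compares 13, 5, 5, 8, 7 and picks A; Player II would get 5.
- Y: Player 1 compares 10, 5, 6, 6, 1 and picks A; Player II would get 11.
- Z: Player 1 compares 8, 11, 4, 15, 13 and picks D; Player II would get 12.
Maximizing over 3, 5, 11, 12, Player II chooses Z. Subgame-perfect outcome: (D, Z) with payoffs (15, 12).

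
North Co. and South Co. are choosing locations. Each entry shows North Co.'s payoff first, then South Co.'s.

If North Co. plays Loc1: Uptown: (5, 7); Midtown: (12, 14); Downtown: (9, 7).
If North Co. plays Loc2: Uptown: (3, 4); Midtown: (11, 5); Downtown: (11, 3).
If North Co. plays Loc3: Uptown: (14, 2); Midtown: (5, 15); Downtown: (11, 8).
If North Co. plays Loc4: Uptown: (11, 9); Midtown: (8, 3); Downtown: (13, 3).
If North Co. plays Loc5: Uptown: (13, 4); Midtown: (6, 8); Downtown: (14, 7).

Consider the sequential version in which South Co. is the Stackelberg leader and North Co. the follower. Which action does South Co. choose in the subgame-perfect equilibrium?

Work backward from North Co.'s decision.
- Uptown → North Co. plays Loc3 (best of 5, 3, 14, 11, 13); South Co. gets 2.
- Midtown → North Co. plays Loc1 (best of 12, 11, 5, 8, 6); South Co. gets 14.
- Downtown → North Co. plays Loc5 (best of 9, 11, 11, 13, 14); South Co. gets 7.
Among 2, 14, 7, the best is 14 at Midtown. Subgame-perfect outcome: (Loc1, Midtown) with payoffs (12, 14).

Midtown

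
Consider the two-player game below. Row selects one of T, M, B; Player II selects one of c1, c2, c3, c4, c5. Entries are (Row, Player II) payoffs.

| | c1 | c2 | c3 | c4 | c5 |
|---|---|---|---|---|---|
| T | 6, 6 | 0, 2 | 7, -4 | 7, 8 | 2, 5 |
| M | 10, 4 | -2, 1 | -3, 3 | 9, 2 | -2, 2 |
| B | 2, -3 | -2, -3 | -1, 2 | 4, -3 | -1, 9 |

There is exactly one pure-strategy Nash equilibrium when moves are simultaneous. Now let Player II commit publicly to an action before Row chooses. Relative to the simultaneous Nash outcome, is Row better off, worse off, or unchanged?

worse off

Solve by backward induction (Player II leads).
- c1: BR = M, leader payoff 4.
- c2: BR = T, leader payoff 2.
- c3: BR = T, leader payoff -4.
- c4: BR = M, leader payoff 2.
- c5: BR = T, leader payoff 5.
Maximizing over 4, 2, -4, 2, 5, Player II chooses c5. Subgame-perfect outcome: (T, c5) with payoffs (2, 5).
Under simultaneous play:
Row's best replies: c1→M; c2→T; c3→T; c4→M; c5→T.
Player II's best replies: T→c4; M→c1; B→c5.
Only (M, c1) has each player best-responding; Nash payoffs (10, 4).
Row earns 2 sequentially versus 10 at the Nash outcome: worse off.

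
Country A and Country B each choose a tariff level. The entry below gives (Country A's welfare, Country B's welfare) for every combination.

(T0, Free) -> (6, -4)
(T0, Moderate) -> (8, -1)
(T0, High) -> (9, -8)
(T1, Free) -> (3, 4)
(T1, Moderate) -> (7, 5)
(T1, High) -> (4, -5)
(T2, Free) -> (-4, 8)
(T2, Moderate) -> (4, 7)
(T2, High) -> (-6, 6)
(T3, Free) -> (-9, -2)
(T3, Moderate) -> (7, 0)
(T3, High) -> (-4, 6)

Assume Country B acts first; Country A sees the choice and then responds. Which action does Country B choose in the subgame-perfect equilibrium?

Moderate

Solve by backward induction (Country B leads).
- Free: BR = T0, leader payoff -4.
- Moderate: BR = T0, leader payoff -1.
- High: BR = T0, leader payoff -8.
Maximizing over -4, -1, -8, Country B chooses Moderate. Subgame-perfect outcome: (T0, Moderate) with payoffs (8, -1).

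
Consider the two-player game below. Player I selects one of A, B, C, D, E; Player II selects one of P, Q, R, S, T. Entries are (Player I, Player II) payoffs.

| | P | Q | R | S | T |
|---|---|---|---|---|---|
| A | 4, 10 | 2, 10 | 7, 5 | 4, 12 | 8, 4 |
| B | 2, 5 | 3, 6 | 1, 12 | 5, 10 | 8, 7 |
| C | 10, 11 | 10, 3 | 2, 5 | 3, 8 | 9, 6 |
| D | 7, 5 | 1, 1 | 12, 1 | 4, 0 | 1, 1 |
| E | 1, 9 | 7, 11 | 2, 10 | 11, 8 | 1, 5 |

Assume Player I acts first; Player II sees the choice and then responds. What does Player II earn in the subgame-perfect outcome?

11

Backward induction with Player I moving first.
- A: BR = S, leader payoff 4.
- B: BR = R, leader payoff 1.
- C: BR = P, leader payoff 10.
- D: BR = P, leader payoff 7.
- E: BR = Q, leader payoff 7.
Among 4, 1, 10, 7, 7, the best is 10 at C. Subgame-perfect outcome: (C, P) with payoffs (10, 11).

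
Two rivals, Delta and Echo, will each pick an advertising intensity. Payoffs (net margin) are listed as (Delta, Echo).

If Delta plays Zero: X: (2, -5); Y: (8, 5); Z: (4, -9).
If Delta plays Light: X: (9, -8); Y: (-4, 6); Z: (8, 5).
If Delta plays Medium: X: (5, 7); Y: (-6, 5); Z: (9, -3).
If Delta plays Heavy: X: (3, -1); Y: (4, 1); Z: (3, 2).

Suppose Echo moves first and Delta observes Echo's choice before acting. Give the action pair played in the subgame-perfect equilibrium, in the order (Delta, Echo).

Backward induction with Echo moving first.
- X → Delta plays Light (best of 2, 9, 5, 3); Echo gets -8.
- Y → Delta plays Zero (best of 8, -4, -6, 4); Echo gets 5.
- Z → Delta plays Medium (best of 4, 8, 9, 3); Echo gets -3.
Among -8, 5, -3, the best is 5 at Y. Subgame-perfect outcome: (Zero, Y) with payoffs (8, 5).

(Zero, Y)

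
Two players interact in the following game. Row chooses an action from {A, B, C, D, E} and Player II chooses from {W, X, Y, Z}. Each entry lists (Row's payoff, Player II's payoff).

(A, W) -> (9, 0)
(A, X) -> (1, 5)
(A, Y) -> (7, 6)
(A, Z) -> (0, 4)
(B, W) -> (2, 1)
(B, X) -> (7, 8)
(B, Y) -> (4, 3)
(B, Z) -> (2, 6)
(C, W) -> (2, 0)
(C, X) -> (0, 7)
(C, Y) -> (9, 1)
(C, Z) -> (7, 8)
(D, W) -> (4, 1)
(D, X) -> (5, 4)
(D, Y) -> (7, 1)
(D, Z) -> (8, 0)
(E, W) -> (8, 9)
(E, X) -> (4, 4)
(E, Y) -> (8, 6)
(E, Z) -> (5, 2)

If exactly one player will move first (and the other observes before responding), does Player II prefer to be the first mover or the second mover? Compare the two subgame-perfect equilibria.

If Row leads: Player II's best replies are A→Y, B→X, C→Z, D→X, E→W; Row's induced payoffs 7, 7, 7, 5, 8; outcome (E, W), payoffs (8, 9).
If Player II leads: Row's best replies are W→A, X→B, Y→C, Z→D; Player II's induced payoffs 0, 8, 1, 0; outcome (B, X), payoffs (7, 8).
Player II gets 8 moving first and 9 moving second, so Player II prefers to move second.

second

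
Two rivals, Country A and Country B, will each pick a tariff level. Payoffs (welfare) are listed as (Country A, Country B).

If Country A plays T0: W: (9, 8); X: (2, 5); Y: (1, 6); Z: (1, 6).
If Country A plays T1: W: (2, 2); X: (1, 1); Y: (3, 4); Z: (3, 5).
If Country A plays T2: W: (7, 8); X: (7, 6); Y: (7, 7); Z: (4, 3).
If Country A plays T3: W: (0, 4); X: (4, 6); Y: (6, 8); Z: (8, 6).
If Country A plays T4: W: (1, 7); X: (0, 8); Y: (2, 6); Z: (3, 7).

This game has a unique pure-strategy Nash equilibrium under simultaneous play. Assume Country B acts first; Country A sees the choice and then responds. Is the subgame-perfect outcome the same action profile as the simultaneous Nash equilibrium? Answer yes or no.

yes

Country A best-responds to each possible Country B move:
- W → Country A plays T0 (best of 9, 2, 7, 0, 1); Country B gets 8.
- X → Country A plays T2 (best of 2, 1, 7, 4, 0); Country B gets 6.
- Y → Country A plays T2 (best of 1, 3, 7, 6, 2); Country B gets 7.
- Z → Country A plays T3 (best of 1, 3, 4, 8, 3); Country B gets 6.
Among 8, 6, 7, 6, the best is 8 at W. Subgame-perfect outcome: (T0, W) with payoffs (9, 8).
For the simultaneous game, intersect best replies.
Country A's best replies: W→T0; X→T2; Y→T2; Z→T3.
Country B's best replies: T0→W; T1→Z; T2→W; T3→Y; T4→X.
Only (T0, W) has each player best-responding; Nash payoffs (9, 8).
Sequential outcome (T0, W) coincides with the Nash profile (T0, W).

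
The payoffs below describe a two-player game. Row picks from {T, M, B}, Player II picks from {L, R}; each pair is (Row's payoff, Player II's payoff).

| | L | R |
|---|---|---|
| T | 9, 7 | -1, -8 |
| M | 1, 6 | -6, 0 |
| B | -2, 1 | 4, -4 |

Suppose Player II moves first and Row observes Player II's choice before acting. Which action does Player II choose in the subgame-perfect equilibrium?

Work backward from Row's decision.
- L → Row plays T (best of 9, 1, -2); Player II gets 7.
- R → Row plays B (best of -1, -6, 4); Player II gets -4.
Player II's induced payoffs are 7, -4, so Player II commits to L. Subgame-perfect outcome: (T, L) with payoffs (9, 7).

L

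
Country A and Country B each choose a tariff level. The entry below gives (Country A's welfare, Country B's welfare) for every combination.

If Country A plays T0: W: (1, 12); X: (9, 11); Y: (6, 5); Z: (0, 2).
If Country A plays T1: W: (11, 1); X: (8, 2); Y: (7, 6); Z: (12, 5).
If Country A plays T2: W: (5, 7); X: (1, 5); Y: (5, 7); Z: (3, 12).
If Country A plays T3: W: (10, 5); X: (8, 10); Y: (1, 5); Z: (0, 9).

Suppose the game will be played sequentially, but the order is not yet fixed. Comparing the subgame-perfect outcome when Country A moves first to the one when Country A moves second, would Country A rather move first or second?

If Country A leads: Country B's best replies are T0→W, T1→Y, T2→Z, T3→X; Country A's induced payoffs 1, 7, 3, 8; outcome (T3, X), payoffs (8, 10).
If Country B leads: Country A's best replies are W→T1, X→T0, Y→T1, Z→T1; Country B's induced payoffs 1, 11, 6, 5; outcome (T0, X), payoffs (9, 11).
Country A gets 8 moving first and 9 moving second, so Country A prefers to move second.

second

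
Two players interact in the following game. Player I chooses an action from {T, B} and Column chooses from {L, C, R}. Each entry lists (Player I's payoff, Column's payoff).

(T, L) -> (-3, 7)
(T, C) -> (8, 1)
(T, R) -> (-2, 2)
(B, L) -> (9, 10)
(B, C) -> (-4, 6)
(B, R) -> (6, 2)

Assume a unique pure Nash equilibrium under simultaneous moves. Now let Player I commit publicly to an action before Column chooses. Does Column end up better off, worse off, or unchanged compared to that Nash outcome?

unchanged

Solve by backward induction (Player I leads).
- T: BR = L, leader payoff -3.
- B: BR = L, leader payoff 9.
Player I's induced payoffs are -3, 9, so Player I commits to B. Subgame-perfect outcome: (B, L) with payoffs (9, 10).
For the simultaneous game, intersect best replies.
Player I's best replies: L→B; C→T; R→B.
Column's best replies: T→L; B→L.
Only (B, L) has each player best-responding; Nash payoffs (9, 10).
Column earns 10 sequentially versus 10 at the Nash outcome: unchanged.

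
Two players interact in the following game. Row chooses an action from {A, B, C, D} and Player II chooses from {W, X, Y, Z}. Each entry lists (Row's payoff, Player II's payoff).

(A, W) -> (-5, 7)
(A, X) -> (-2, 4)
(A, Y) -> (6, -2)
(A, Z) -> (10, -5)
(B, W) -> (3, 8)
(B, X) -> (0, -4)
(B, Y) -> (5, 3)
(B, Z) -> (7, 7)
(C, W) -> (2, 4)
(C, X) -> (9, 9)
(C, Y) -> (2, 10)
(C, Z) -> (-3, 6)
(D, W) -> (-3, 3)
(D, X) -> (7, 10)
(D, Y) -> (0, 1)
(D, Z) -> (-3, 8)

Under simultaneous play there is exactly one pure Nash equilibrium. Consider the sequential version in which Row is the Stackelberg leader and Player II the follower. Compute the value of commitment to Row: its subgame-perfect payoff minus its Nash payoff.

Backward induction with Row moving first.
- A: Player II compares 7, 4, -2, -5 and picks W; Row would get -5.
- B: Player II compares 8, -4, 3, 7 and picks W; Row would get 3.
- C: Player II compares 4, 9, 10, 6 and picks Y; Row would get 2.
- D: Player II compares 3, 10, 1, 8 and picks X; Row would get 7.
Row's induced payoffs are -5, 3, 2, 7, so Row commits to D. Subgame-perfect outcome: (D, X) with payoffs (7, 10).
Now find the simultaneous Nash equilibrium.
Row's best replies: W→B; X→C; Y→A; Z→A.
Player II's best replies: A→W; B→W; C→Y; D→X.
Only (B, W) has each player best-responding; Nash payoffs (3, 8).
Row's commitment gain: 7 − 3 = 4.

4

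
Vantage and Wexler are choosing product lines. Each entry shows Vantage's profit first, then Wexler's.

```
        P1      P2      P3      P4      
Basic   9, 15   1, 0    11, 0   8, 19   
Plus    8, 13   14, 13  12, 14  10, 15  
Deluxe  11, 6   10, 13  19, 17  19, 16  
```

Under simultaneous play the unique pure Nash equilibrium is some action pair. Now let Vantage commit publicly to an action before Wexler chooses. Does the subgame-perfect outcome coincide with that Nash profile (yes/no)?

yes

Backward induction with Vantage moving first.
- Basic: BR = P4, leader payoff 8.
- Plus: BR = P4, leader payoff 10.
- Deluxe: BR = P3, leader payoff 19.
Among 8, 10, 19, the best is 19 at Deluxe. Subgame-perfect outcome: (Deluxe, P3) with payoffs (19, 17).
Under simultaneous play:
Vantage's best replies: P1→Deluxe; P2→Plus; P3→Deluxe; P4→Deluxe.
Wexler's best replies: Basic→P4; Plus→P4; Deluxe→P3.
The unique mutual best reply is (Deluxe, P3), giving (19, 17).
Sequential outcome (Deluxe, P3) coincides with the Nash profile (Deluxe, P3).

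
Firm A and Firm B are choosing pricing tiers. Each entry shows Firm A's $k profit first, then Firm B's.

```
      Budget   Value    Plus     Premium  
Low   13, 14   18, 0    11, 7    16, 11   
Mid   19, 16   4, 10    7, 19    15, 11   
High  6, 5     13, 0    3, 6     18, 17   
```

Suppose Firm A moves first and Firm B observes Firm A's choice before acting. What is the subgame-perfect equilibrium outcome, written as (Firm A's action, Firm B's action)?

Backward induction with Firm A moving first.
- Low: BR = Budget, leader payoff 13.
- Mid: BR = Plus, leader payoff 7.
- High: BR = Premium, leader payoff 18.
Firm A's induced payoffs are 13, 7, 18, so Firm A commits to High. Subgame-perfect outcome: (High, Premium) with payoffs (18, 17).

(High, Premium)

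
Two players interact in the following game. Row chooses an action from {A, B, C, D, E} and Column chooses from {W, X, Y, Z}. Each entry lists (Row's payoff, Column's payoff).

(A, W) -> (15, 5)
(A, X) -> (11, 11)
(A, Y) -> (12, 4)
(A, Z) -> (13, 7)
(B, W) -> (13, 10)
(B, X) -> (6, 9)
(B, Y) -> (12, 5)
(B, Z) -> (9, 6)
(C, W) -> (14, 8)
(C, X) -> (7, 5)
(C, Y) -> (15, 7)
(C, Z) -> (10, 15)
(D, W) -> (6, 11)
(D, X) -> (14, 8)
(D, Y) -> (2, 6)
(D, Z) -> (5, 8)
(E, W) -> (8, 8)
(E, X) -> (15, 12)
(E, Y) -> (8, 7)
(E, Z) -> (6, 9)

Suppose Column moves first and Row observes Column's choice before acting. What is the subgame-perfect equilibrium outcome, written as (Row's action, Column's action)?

Work backward from Row's decision.
- W: Row compares 15, 13, 14, 6, 8 and picks A; Column would get 5.
- X: Row compares 11, 6, 7, 14, 15 and picks E; Column would get 12.
- Y: Row compares 12, 12, 15, 2, 8 and picks C; Column would get 7.
- Z: Row compares 13, 9, 10, 5, 6 and picks A; Column would get 7.
Among 5, 12, 7, 7, the best is 12 at X. Subgame-perfect outcome: (E, X) with payoffs (15, 12).

(E, X)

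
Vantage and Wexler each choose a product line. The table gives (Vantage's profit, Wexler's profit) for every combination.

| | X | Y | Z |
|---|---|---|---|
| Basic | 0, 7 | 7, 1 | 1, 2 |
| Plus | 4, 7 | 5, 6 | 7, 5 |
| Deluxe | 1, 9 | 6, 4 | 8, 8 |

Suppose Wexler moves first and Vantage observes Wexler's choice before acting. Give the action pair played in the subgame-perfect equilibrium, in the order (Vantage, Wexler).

Vantage best-responds to each possible Wexler move:
- X: BR = Plus, leader payoff 7.
- Y: BR = Basic, leader payoff 1.
- Z: BR = Deluxe, leader payoff 8.
Among 7, 1, 8, the best is 8 at Z. Subgame-perfect outcome: (Deluxe, Z) with payoffs (8, 8).

(Deluxe, Z)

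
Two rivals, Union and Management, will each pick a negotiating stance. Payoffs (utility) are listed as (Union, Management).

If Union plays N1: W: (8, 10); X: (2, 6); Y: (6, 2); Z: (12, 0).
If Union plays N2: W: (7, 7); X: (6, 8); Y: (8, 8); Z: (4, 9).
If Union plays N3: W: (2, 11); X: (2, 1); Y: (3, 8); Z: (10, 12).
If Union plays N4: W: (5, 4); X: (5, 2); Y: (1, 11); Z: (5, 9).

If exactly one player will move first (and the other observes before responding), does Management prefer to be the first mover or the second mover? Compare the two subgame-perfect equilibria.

second

If Union leads: Management's best replies are N1→W, N2→Z, N3→Z, N4→Y; Union's induced payoffs 8, 4, 10, 1; outcome (N3, Z), payoffs (10, 12).
If Management leads: Union's best replies are W→N1, X→N2, Y→N2, Z→N1; Management's induced payoffs 10, 8, 8, 0; outcome (N1, W), payoffs (8, 10).
Management gets 10 moving first and 12 moving second, so Management prefers to move second.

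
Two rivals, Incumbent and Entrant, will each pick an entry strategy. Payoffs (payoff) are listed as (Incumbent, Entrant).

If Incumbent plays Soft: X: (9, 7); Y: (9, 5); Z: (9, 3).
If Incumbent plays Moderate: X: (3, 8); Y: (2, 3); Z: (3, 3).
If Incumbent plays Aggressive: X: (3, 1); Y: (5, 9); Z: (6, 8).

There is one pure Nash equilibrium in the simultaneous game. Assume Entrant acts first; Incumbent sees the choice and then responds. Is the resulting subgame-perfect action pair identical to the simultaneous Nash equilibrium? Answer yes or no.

yes

Work backward from Incumbent's decision.
- X: BR = Soft, leader payoff 7.
- Y: BR = Soft, leader payoff 5.
- Z: BR = Soft, leader payoff 3.
Entrant's induced payoffs are 7, 5, 3, so Entrant commits to X. Subgame-perfect outcome: (Soft, X) with payoffs (9, 7).
Now find the simultaneous Nash equilibrium.
Incumbent's best replies: X→Soft; Y→Soft; Z→Soft.
Entrant's best replies: Soft→X; Moderate→X; Aggressive→Y.
The unique mutual best reply is (Soft, X), giving (9, 7).
Sequential outcome (Soft, X) coincides with the Nash profile (Soft, X).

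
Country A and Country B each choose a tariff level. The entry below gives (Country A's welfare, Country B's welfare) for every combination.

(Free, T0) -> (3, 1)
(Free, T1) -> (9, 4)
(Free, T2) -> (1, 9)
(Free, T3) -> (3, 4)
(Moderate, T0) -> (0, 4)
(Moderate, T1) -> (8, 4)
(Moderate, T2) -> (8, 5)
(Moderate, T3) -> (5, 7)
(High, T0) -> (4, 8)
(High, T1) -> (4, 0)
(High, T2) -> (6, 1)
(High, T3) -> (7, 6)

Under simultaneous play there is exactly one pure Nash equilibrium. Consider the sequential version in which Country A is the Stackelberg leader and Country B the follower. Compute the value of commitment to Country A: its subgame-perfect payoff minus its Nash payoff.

Solve by backward induction (Country A leads).
- Free → Country B plays T2 (best of 1, 4, 9, 4); Country A gets 1.
- Moderate → Country B plays T3 (best of 4, 4, 5, 7); Country A gets 5.
- High → Country B plays T0 (best of 8, 0, 1, 6); Country A gets 4.
Maximizing over 1, 5, 4, Country A chooses Moderate. Subgame-perfect outcome: (Moderate, T3) with payoffs (5, 7).
Under simultaneous play:
Country A's best replies: T0→High; T1→Free; T2→Moderate; T3→High.
Country B's best replies: Free→T2; Moderate→T3; High→T0.
Only (High, T0) has each player best-responding; Nash payoffs (4, 8).
Country A's commitment gain: 5 − 4 = 1.

1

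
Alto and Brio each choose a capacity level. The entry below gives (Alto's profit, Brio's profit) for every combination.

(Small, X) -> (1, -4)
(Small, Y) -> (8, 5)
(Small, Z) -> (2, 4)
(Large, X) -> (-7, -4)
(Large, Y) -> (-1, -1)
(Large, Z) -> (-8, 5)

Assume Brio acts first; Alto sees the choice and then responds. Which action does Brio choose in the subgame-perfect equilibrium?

Solve by backward induction (Brio leads).
- X → Alto plays Small (best of 1, -7); Brio gets -4.
- Y → Alto plays Small (best of 8, -1); Brio gets 5.
- Z → Alto plays Small (best of 2, -8); Brio gets 4.
Among -4, 5, 4, the best is 5 at Y. Subgame-perfect outcome: (Small, Y) with payoffs (8, 5).

Y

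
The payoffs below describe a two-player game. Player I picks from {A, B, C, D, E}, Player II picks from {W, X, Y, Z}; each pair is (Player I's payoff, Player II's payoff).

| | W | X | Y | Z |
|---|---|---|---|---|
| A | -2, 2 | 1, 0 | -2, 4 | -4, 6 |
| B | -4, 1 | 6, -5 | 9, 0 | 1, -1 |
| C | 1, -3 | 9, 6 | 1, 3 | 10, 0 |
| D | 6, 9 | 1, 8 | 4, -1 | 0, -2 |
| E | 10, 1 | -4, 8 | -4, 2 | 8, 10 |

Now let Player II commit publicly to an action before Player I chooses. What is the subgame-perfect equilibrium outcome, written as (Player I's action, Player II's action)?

(C, X)

Player I best-responds to each possible Player II move:
- W: BR = E, leader payoff 1.
- X: BR = C, leader payoff 6.
- Y: BR = B, leader payoff 0.
- Z: BR = C, leader payoff 0.
Player II's induced payoffs are 1, 6, 0, 0, so Player II commits to X. Subgame-perfect outcome: (C, X) with payoffs (9, 6).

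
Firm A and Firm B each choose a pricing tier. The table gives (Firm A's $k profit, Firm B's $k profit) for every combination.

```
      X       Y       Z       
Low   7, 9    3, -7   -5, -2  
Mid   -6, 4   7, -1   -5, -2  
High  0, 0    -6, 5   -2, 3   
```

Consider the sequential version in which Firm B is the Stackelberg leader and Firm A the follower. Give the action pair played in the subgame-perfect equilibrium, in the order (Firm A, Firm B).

(Low, X)

Backward induction with Firm B moving first.
- X: Firm A compares 7, -6, 0 and picks Low; Firm B would get 9.
- Y: Firm A compares 3, 7, -6 and picks Mid; Firm B would get -1.
- Z: Firm A compares -5, -5, -2 and picks High; Firm B would get 3.
Firm B's induced payoffs are 9, -1, 3, so Firm B commits to X. Subgame-perfect outcome: (Low, X) with payoffs (7, 9).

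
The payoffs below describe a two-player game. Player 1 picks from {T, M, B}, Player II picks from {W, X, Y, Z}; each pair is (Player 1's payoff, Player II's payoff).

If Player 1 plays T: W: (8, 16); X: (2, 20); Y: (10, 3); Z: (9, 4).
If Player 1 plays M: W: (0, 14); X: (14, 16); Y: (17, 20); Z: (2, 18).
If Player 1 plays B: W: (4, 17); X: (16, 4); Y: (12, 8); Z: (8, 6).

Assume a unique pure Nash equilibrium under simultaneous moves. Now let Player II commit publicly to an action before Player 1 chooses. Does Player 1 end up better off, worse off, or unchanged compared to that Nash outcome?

unchanged

Solve by backward induction (Player II leads).
- W: Player 1 compares 8, 0, 4 and picks T; Player II would get 16.
- X: Player 1 compares 2, 14, 16 and picks B; Player II would get 4.
- Y: Player 1 compares 10, 17, 12 and picks M; Player II would get 20.
- Z: Player 1 compares 9, 2, 8 and picks T; Player II would get 4.
Maximizing over 16, 4, 20, 4, Player II chooses Y. Subgame-perfect outcome: (M, Y) with payoffs (17, 20).
Now find the simultaneous Nash equilibrium.
Player 1's best replies: W→T; X→B; Y→M; Z→T.
Player II's best replies: T→X; M→Y; B→W.
The unique mutual best reply is (M, Y), giving (17, 20).
Player 1 earns 17 sequentially versus 17 at the Nash outcome: unchanged.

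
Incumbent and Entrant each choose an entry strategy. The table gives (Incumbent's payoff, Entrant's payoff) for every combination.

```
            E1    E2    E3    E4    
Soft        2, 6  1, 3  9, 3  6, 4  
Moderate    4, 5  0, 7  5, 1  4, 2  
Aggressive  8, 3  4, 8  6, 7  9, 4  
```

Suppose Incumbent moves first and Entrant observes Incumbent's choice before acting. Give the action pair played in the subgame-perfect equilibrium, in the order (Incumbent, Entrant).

(Aggressive, E2)

Work backward from Entrant's decision.
- Soft: Entrant compares 6, 3, 3, 4 and picks E1; Incumbent would get 2.
- Moderate: Entrant compares 5, 7, 1, 2 and picks E2; Incumbent would get 0.
- Aggressive: Entrant compares 3, 8, 7, 4 and picks E2; Incumbent would get 4.
Incumbent's induced payoffs are 2, 0, 4, so Incumbent commits to Aggressive. Subgame-perfect outcome: (Aggressive, E2) with payoffs (4, 8).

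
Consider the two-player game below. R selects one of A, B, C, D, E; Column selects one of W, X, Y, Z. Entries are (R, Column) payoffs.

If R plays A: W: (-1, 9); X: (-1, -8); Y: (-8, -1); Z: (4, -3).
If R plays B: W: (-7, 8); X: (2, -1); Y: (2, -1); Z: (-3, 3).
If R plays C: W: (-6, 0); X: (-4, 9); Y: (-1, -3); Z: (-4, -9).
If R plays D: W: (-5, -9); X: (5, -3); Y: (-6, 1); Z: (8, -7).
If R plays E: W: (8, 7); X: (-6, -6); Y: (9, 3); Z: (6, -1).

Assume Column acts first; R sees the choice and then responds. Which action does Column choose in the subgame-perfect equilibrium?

Solve by backward induction (Column leads).
- W → R plays E (best of -1, -7, -6, -5, 8); Column gets 7.
- X → R plays D (best of -1, 2, -4, 5, -6); Column gets -3.
- Y → R plays E (best of -8, 2, -1, -6, 9); Column gets 3.
- Z → R plays D (best of 4, -3, -4, 8, 6); Column gets -7.
Column's induced payoffs are 7, -3, 3, -7, so Column commits to W. Subgame-perfect outcome: (E, W) with payoffs (8, 7).

W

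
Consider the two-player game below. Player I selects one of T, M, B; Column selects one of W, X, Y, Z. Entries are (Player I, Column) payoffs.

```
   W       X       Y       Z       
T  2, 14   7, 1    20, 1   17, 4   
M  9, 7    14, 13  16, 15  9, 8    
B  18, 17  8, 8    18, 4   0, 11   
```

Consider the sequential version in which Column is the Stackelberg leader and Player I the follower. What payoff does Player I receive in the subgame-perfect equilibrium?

Player I best-responds to each possible Column move:
- W: Player I compares 2, 9, 18 and picks B; Column would get 17.
- X: Player I compares 7, 14, 8 and picks M; Column would get 13.
- Y: Player I compares 20, 16, 18 and picks T; Column would get 1.
- Z: Player I compares 17, 9, 0 and picks T; Column would get 4.
Column's induced payoffs are 17, 13, 1, 4, so Column commits to W. Subgame-perfect outcome: (B, W) with payoffs (18, 17).

18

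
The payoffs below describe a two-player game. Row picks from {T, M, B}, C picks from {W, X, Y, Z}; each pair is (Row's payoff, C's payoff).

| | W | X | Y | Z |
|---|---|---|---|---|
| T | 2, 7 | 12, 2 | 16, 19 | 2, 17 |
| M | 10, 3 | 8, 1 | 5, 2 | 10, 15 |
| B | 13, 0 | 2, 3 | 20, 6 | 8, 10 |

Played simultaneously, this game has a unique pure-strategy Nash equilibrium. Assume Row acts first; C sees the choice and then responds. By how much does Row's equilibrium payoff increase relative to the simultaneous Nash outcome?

C best-responds to each possible Row move:
- T: C compares 7, 2, 19, 17 and picks Y; Row would get 16.
- M: C compares 3, 1, 2, 15 and picks Z; Row would get 10.
- B: C compares 0, 3, 6, 10 and picks Z; Row would get 8.
Among 16, 10, 8, the best is 16 at T. Subgame-perfect outcome: (T, Y) with payoffs (16, 19).
Now find the simultaneous Nash equilibrium.
Row's best replies: W→B; X→T; Y→B; Z→M.
C's best replies: T→Y; M→Z; B→Z.
The unique mutual best reply is (M, Z), giving (10, 15).
Row's commitment gain: 16 − 10 = 6.

6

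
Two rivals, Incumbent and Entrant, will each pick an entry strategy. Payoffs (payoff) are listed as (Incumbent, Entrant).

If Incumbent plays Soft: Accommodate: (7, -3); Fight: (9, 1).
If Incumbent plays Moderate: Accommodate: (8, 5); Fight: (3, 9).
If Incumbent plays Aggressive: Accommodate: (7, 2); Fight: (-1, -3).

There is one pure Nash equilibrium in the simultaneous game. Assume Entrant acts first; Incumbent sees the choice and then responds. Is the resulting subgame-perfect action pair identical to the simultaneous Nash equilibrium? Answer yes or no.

no

Incumbent best-responds to each possible Entrant move:
- Accommodate → Incumbent plays Moderate (best of 7, 8, 7); Entrant gets 5.
- Fight → Incumbent plays Soft (best of 9, 3, -1); Entrant gets 1.
Among 5, 1, the best is 5 at Accommodate. Subgame-perfect outcome: (Moderate, Accommodate) with payoffs (8, 5).
For the simultaneous game, intersect best replies.
Incumbent's best replies: Accommodate→Moderate; Fight→Soft.
Entrant's best replies: Soft→Fight; Moderate→Fight; Aggressive→Accommodate.
Only (Soft, Fight) has each player best-responding; Nash payoffs (9, 1).
Sequential outcome (Moderate, Accommodate) differs from the Nash profile (Soft, Fight).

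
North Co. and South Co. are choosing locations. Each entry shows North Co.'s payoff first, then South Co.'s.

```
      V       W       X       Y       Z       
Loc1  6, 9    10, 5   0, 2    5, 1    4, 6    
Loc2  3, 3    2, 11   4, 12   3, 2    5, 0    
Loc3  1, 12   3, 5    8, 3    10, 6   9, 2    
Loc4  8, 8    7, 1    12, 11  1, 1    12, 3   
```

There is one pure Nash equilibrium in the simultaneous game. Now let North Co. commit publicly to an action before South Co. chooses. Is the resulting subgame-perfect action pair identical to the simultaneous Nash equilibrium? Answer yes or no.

yes

Solve by backward induction (North Co. leads).
- Loc1: South Co. compares 9, 5, 2, 1, 6 and picks V; North Co. would get 6.
- Loc2: South Co. compares 3, 11, 12, 2, 0 and picks X; North Co. would get 4.
- Loc3: South Co. compares 12, 5, 3, 6, 2 and picks V; North Co. would get 1.
- Loc4: South Co. compares 8, 1, 11, 1, 3 and picks X; North Co. would get 12.
North Co.'s induced payoffs are 6, 4, 1, 12, so North Co. commits to Loc4. Subgame-perfect outcome: (Loc4, X) with payoffs (12, 11).
Now find the simultaneous Nash equilibrium.
North Co.'s best replies: V→Loc4; W→Loc1; X→Loc4; Y→Loc3; Z→Loc4.
South Co.'s best replies: Loc1→V; Loc2→X; Loc3→V; Loc4→X.
The unique mutual best reply is (Loc4, X), giving (12, 11).
Sequential outcome (Loc4, X) coincides with the Nash profile (Loc4, X).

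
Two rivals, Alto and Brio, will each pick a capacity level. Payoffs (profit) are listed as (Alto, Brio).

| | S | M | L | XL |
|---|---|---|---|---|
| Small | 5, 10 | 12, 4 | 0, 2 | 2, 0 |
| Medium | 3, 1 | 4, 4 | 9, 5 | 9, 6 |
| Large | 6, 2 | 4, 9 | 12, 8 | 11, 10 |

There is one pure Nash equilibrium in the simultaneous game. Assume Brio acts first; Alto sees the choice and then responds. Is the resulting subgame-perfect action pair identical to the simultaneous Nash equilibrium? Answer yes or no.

yes

Backward induction with Brio moving first.
- S → Alto plays Large (best of 5, 3, 6); Brio gets 2.
- M → Alto plays Small (best of 12, 4, 4); Brio gets 4.
- L → Alto plays Large (best of 0, 9, 12); Brio gets 8.
- XL → Alto plays Large (best of 2, 9, 11); Brio gets 10.
Brio's induced payoffs are 2, 4, 8, 10, so Brio commits to XL. Subgame-perfect outcome: (Large, XL) with payoffs (11, 10).
Now find the simultaneous Nash equilibrium.
Alto's best replies: S→Large; M→Small; L→Large; XL→Large.
Brio's best replies: Small→S; Medium→XL; Large→XL.
Only (Large, XL) has each player best-responding; Nash payoffs (11, 10).
Sequential outcome (Large, XL) coincides with the Nash profile (Large, XL).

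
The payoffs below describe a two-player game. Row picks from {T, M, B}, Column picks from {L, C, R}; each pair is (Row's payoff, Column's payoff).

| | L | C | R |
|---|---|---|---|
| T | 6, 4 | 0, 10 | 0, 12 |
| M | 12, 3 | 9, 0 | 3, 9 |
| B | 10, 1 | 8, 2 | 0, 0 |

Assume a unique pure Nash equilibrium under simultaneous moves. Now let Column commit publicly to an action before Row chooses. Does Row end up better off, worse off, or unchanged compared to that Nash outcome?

unchanged

Backward induction with Column moving first.
- L: Row compares 6, 12, 10 and picks M; Column would get 3.
- C: Row compares 0, 9, 8 and picks M; Column would get 0.
- R: Row compares 0, 3, 0 and picks M; Column would get 9.
Column's induced payoffs are 3, 0, 9, so Column commits to R. Subgame-perfect outcome: (M, R) with payoffs (3, 9).
For the simultaneous game, intersect best replies.
Row's best replies: L→M; C→M; R→M.
Column's best replies: T→R; M→R; B→C.
Only (M, R) has each player best-responding; Nash payoffs (3, 9).
Row earns 3 sequentially versus 3 at the Nash outcome: unchanged.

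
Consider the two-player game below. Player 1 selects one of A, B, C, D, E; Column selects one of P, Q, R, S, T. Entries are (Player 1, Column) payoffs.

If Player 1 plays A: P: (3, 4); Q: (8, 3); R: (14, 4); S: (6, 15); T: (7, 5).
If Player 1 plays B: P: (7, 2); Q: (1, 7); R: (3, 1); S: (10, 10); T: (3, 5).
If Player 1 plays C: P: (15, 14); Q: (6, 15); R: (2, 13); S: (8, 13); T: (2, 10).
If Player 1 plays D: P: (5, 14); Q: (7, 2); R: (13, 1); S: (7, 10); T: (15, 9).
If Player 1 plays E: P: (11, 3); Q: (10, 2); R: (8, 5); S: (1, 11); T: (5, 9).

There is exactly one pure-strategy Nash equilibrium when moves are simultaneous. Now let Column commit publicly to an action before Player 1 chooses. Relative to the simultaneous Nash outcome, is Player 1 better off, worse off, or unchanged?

better off

Backward induction with Column moving first.
- P: Player 1 compares 3, 7, 15, 5, 11 and picks C; Column would get 14.
- Q: Player 1 compares 8, 1, 6, 7, 10 and picks E; Column would get 2.
- R: Player 1 compares 14, 3, 2, 13, 8 and picks A; Column would get 4.
- S: Player 1 compares 6, 10, 8, 7, 1 and picks B; Column would get 10.
- T: Player 1 compares 7, 3, 2, 15, 5 and picks D; Column would get 9.
Column's induced payoffs are 14, 2, 4, 10, 9, so Column commits to P. Subgame-perfect outcome: (C, P) with payoffs (15, 14).
Now find the simultaneous Nash equilibrium.
Player 1's best replies: P→C; Q→E; R→A; S→B; T→D.
Column's best replies: A→S; B→S; C→Q; D→P; E→S.
Only (B, S) has each player best-responding; Nash payoffs (10, 10).
Player 1 earns 15 sequentially versus 10 at the Nash outcome: better off.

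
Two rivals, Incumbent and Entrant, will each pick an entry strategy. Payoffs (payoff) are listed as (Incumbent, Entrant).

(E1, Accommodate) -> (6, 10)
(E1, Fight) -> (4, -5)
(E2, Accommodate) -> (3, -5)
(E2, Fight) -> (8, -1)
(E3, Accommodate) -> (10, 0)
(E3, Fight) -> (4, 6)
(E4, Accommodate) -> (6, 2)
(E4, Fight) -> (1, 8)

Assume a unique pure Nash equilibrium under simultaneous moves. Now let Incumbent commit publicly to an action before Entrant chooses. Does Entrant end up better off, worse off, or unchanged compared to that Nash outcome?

unchanged

Work backward from Entrant's decision.
- E1: BR = Accommodate, leader payoff 6.
- E2: BR = Fight, leader payoff 8.
- E3: BR = Fight, leader payoff 4.
- E4: BR = Fight, leader payoff 1.
Among 6, 8, 4, 1, the best is 8 at E2. Subgame-perfect outcome: (E2, Fight) with payoffs (8, -1).
Now find the simultaneous Nash equilibrium.
Incumbent's best replies: Accommodate→E3; Fight→E2.
Entrant's best replies: E1→Accommodate; E2→Fight; E3→Fight; E4→Fight.
The unique mutual best reply is (E2, Fight), giving (8, -1).
Entrant earns -1 sequentially versus -1 at the Nash outcome: unchanged.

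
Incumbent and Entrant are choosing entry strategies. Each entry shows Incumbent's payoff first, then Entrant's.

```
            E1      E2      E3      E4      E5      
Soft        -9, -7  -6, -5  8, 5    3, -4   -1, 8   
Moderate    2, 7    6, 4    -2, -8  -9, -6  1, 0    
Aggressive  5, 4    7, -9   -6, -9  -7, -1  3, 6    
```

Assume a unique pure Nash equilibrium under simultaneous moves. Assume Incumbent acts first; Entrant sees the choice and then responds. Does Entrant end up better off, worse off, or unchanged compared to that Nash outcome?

unchanged

Entrant best-responds to each possible Incumbent move:
- Soft: Entrant compares -7, -5, 5, -4, 8 and picks E5; Incumbent would get -1.
- Moderate: Entrant compares 7, 4, -8, -6, 0 and picks E1; Incumbent would get 2.
- Aggressive: Entrant compares 4, -9, -9, -1, 6 and picks E5; Incumbent would get 3.
Maximizing over -1, 2, 3, Incumbent chooses Aggressive. Subgame-perfect outcome: (Aggressive, E5) with payoffs (3, 6).
Now find the simultaneous Nash equilibrium.
Incumbent's best replies: E1→Aggressive; E2→Aggressive; E3→Soft; E4→Soft; E5→Aggressive.
Entrant's best replies: Soft→E5; Moderate→E1; Aggressive→E5.
The unique mutual best reply is (Aggressive, E5), giving (3, 6).
Entrant earns 6 sequentially versus 6 at the Nash outcome: unchanged.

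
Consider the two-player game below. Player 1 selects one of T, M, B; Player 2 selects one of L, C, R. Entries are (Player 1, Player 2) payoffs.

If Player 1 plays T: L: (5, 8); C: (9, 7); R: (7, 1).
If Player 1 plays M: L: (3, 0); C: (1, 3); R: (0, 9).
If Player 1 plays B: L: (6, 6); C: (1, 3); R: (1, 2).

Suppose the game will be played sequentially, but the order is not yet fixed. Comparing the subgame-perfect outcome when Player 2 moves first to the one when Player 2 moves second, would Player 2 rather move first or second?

If Player 1 leads: Player 2's best replies are T→L, M→R, B→L; Player 1's induced payoffs 5, 0, 6; outcome (B, L), payoffs (6, 6).
If Player 2 leads: Player 1's best replies are L→B, C→T, R→T; Player 2's induced payoffs 6, 7, 1; outcome (T, C), payoffs (9, 7).
Player 2 gets 7 moving first and 6 moving second, so Player 2 prefers to move first.

first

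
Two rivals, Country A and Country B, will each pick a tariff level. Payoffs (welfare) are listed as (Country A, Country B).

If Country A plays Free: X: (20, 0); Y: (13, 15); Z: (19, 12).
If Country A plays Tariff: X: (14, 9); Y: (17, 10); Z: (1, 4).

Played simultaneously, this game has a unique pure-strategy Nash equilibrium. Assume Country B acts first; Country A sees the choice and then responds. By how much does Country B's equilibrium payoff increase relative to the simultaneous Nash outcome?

2

Work backward from Country A's decision.
- X: Country A compares 20, 14 and picks Free; Country B would get 0.
- Y: Country A compares 13, 17 and picks Tariff; Country B would get 10.
- Z: Country A compares 19, 1 and picks Free; Country B would get 12.
Among 0, 10, 12, the best is 12 at Z. Subgame-perfect outcome: (Free, Z) with payoffs (19, 12).
Now find the simultaneous Nash equilibrium.
Country A's best replies: X→Free; Y→Tariff; Z→Free.
Country B's best replies: Free→Y; Tariff→Y.
The unique mutual best reply is (Tariff, Y), giving (17, 10).
Country B's commitment gain: 12 − 10 = 2.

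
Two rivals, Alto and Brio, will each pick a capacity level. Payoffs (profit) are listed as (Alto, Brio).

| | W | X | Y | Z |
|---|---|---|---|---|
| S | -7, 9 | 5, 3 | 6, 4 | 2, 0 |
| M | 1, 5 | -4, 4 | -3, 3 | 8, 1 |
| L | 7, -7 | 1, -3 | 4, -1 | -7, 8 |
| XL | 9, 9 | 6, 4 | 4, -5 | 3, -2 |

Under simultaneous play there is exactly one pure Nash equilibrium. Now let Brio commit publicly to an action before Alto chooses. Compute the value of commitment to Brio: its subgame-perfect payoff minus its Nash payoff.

0

Backward induction with Brio moving first.
- W: BR = XL, leader payoff 9.
- X: BR = XL, leader payoff 4.
- Y: BR = S, leader payoff 4.
- Z: BR = M, leader payoff 1.
Among 9, 4, 4, 1, the best is 9 at W. Subgame-perfect outcome: (XL, W) with payoffs (9, 9).
Now find the simultaneous Nash equilibrium.
Alto's best replies: W→XL; X→XL; Y→S; Z→M.
Brio's best replies: S→W; M→W; L→Z; XL→W.
Only (XL, W) has each player best-responding; Nash payoffs (9, 9).
Brio's commitment gain: 9 − 9 = 0.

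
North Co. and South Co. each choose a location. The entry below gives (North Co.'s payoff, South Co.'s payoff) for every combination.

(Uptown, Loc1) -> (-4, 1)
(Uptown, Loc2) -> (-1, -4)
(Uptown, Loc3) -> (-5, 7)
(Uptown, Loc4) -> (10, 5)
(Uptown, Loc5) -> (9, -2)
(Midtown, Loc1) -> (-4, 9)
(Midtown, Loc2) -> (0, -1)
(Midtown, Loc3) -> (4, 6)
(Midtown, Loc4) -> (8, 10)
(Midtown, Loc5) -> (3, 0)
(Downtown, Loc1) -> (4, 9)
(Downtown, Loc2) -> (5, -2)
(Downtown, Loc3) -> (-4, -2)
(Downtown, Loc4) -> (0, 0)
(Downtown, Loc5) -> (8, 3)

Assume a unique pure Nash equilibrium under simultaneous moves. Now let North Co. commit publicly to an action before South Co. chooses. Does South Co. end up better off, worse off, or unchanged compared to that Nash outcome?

better off

Backward induction with North Co. moving first.
- Uptown: BR = Loc3, leader payoff -5.
- Midtown: BR = Loc4, leader payoff 8.
- Downtown: BR = Loc1, leader payoff 4.
North Co.'s induced payoffs are -5, 8, 4, so North Co. commits to Midtown. Subgame-perfect outcome: (Midtown, Loc4) with payoffs (8, 10).
Now find the simultaneous Nash equilibrium.
North Co.'s best replies: Loc1→Downtown; Loc2→Downtown; Loc3→Midtown; Loc4→Uptown; Loc5→Uptown.
South Co.'s best replies: Uptown→Loc3; Midtown→Loc4; Downtown→Loc1.
Only (Downtown, Loc1) has each player best-responding; Nash payoffs (4, 9).
South Co. earns 10 sequentially versus 9 at the Nash outcome: better off.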